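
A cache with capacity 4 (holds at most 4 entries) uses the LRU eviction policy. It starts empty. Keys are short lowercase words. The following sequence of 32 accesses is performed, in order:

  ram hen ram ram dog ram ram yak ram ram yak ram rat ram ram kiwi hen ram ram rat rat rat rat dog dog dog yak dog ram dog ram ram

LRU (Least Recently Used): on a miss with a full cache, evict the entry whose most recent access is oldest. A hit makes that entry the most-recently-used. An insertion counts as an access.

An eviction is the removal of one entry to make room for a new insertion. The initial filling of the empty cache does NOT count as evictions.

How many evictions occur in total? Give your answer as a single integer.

LRU simulation (capacity=4):
  1. access ram: MISS. Cache (LRU->MRU): [ram]
  2. access hen: MISS. Cache (LRU->MRU): [ram hen]
  3. access ram: HIT. Cache (LRU->MRU): [hen ram]
  4. access ram: HIT. Cache (LRU->MRU): [hen ram]
  5. access dog: MISS. Cache (LRU->MRU): [hen ram dog]
  6. access ram: HIT. Cache (LRU->MRU): [hen dog ram]
  7. access ram: HIT. Cache (LRU->MRU): [hen dog ram]
  8. access yak: MISS. Cache (LRU->MRU): [hen dog ram yak]
  9. access ram: HIT. Cache (LRU->MRU): [hen dog yak ram]
  10. access ram: HIT. Cache (LRU->MRU): [hen dog yak ram]
  11. access yak: HIT. Cache (LRU->MRU): [hen dog ram yak]
  12. access ram: HIT. Cache (LRU->MRU): [hen dog yak ram]
  13. access rat: MISS, evict hen. Cache (LRU->MRU): [dog yak ram rat]
  14. access ram: HIT. Cache (LRU->MRU): [dog yak rat ram]
  15. access ram: HIT. Cache (LRU->MRU): [dog yak rat ram]
  16. access kiwi: MISS, evict dog. Cache (LRU->MRU): [yak rat ram kiwi]
  17. access hen: MISS, evict yak. Cache (LRU->MRU): [rat ram kiwi hen]
  18. access ram: HIT. Cache (LRU->MRU): [rat kiwi hen ram]
  19. access ram: HIT. Cache (LRU->MRU): [rat kiwi hen ram]
  20. access rat: HIT. Cache (LRU->MRU): [kiwi hen ram rat]
  21. access rat: HIT. Cache (LRU->MRU): [kiwi hen ram rat]
  22. access rat: HIT. Cache (LRU->MRU): [kiwi hen ram rat]
  23. access rat: HIT. Cache (LRU->MRU): [kiwi hen ram rat]
  24. access dog: MISS, evict kiwi. Cache (LRU->MRU): [hen ram rat dog]
  25. access dog: HIT. Cache (LRU->MRU): [hen ram rat dog]
  26. access dog: HIT. Cache (LRU->MRU): [hen ram rat dog]
  27. access yak: MISS, evict hen. Cache (LRU->MRU): [ram rat dog yak]
  28. access dog: HIT. Cache (LRU->MRU): [ram rat yak dog]
  29. access ram: HIT. Cache (LRU->MRU): [rat yak dog ram]
  30. access dog: HIT. Cache (LRU->MRU): [rat yak ram dog]
  31. access ram: HIT. Cache (LRU->MRU): [rat yak dog ram]
  32. access ram: HIT. Cache (LRU->MRU): [rat yak dog ram]
Total: 23 hits, 9 misses, 5 evictions

Answer: 5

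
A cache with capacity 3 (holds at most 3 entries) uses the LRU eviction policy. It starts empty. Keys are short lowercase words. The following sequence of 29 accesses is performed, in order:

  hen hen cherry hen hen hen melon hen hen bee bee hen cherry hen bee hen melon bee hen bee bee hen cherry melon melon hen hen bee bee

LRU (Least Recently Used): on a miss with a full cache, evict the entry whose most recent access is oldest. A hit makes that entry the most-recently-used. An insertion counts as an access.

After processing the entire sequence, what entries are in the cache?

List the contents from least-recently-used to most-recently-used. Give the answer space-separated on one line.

LRU simulation (capacity=3):
  1. access hen: MISS. Cache (LRU->MRU): [hen]
  2. access hen: HIT. Cache (LRU->MRU): [hen]
  3. access cherry: MISS. Cache (LRU->MRU): [hen cherry]
  4. access hen: HIT. Cache (LRU->MRU): [cherry hen]
  5. access hen: HIT. Cache (LRU->MRU): [cherry hen]
  6. access hen: HIT. Cache (LRU->MRU): [cherry hen]
  7. access melon: MISS. Cache (LRU->MRU): [cherry hen melon]
  8. access hen: HIT. Cache (LRU->MRU): [cherry melon hen]
  9. access hen: HIT. Cache (LRU->MRU): [cherry melon hen]
  10. access bee: MISS, evict cherry. Cache (LRU->MRU): [melon hen bee]
  11. access bee: HIT. Cache (LRU->MRU): [melon hen bee]
  12. access hen: HIT. Cache (LRU->MRU): [melon bee hen]
  13. access cherry: MISS, evict melon. Cache (LRU->MRU): [bee hen cherry]
  14. access hen: HIT. Cache (LRU->MRU): [bee cherry hen]
  15. access bee: HIT. Cache (LRU->MRU): [cherry hen bee]
  16. access hen: HIT. Cache (LRU->MRU): [cherry bee hen]
  17. access melon: MISS, evict cherry. Cache (LRU->MRU): [bee hen melon]
  18. access bee: HIT. Cache (LRU->MRU): [hen melon bee]
  19. access hen: HIT. Cache (LRU->MRU): [melon bee hen]
  20. access bee: HIT. Cache (LRU->MRU): [melon hen bee]
  21. access bee: HIT. Cache (LRU->MRU): [melon hen bee]
  22. access hen: HIT. Cache (LRU->MRU): [melon bee hen]
  23. access cherry: MISS, evict melon. Cache (LRU->MRU): [bee hen cherry]
  24. access melon: MISS, evict bee. Cache (LRU->MRU): [hen cherry melon]
  25. access melon: HIT. Cache (LRU->MRU): [hen cherry melon]
  26. access hen: HIT. Cache (LRU->MRU): [cherry melon hen]
  27. access hen: HIT. Cache (LRU->MRU): [cherry melon hen]
  28. access bee: MISS, evict cherry. Cache (LRU->MRU): [melon hen bee]
  29. access bee: HIT. Cache (LRU->MRU): [melon hen bee]
Total: 20 hits, 9 misses, 6 evictions

Answer: melon hen bee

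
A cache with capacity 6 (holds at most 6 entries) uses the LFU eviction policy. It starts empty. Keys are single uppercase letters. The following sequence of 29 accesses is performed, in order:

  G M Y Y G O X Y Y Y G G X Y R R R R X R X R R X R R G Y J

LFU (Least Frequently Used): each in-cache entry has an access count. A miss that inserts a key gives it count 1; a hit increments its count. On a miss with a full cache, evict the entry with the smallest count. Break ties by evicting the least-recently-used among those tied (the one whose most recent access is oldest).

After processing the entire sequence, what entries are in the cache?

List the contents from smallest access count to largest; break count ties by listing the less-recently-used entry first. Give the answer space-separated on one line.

Answer: O J X G Y R

Derivation:
LFU simulation (capacity=6):
  1. access G: MISS. Cache: [G(c=1)]
  2. access M: MISS. Cache: [G(c=1) M(c=1)]
  3. access Y: MISS. Cache: [G(c=1) M(c=1) Y(c=1)]
  4. access Y: HIT, count now 2. Cache: [G(c=1) M(c=1) Y(c=2)]
  5. access G: HIT, count now 2. Cache: [M(c=1) Y(c=2) G(c=2)]
  6. access O: MISS. Cache: [M(c=1) O(c=1) Y(c=2) G(c=2)]
  7. access X: MISS. Cache: [M(c=1) O(c=1) X(c=1) Y(c=2) G(c=2)]
  8. access Y: HIT, count now 3. Cache: [M(c=1) O(c=1) X(c=1) G(c=2) Y(c=3)]
  9. access Y: HIT, count now 4. Cache: [M(c=1) O(c=1) X(c=1) G(c=2) Y(c=4)]
  10. access Y: HIT, count now 5. Cache: [M(c=1) O(c=1) X(c=1) G(c=2) Y(c=5)]
  11. access G: HIT, count now 3. Cache: [M(c=1) O(c=1) X(c=1) G(c=3) Y(c=5)]
  12. access G: HIT, count now 4. Cache: [M(c=1) O(c=1) X(c=1) G(c=4) Y(c=5)]
  13. access X: HIT, count now 2. Cache: [M(c=1) O(c=1) X(c=2) G(c=4) Y(c=5)]
  14. access Y: HIT, count now 6. Cache: [M(c=1) O(c=1) X(c=2) G(c=4) Y(c=6)]
  15. access R: MISS. Cache: [M(c=1) O(c=1) R(c=1) X(c=2) G(c=4) Y(c=6)]
  16. access R: HIT, count now 2. Cache: [M(c=1) O(c=1) X(c=2) R(c=2) G(c=4) Y(c=6)]
  17. access R: HIT, count now 3. Cache: [M(c=1) O(c=1) X(c=2) R(c=3) G(c=4) Y(c=6)]
  18. access R: HIT, count now 4. Cache: [M(c=1) O(c=1) X(c=2) G(c=4) R(c=4) Y(c=6)]
  19. access X: HIT, count now 3. Cache: [M(c=1) O(c=1) X(c=3) G(c=4) R(c=4) Y(c=6)]
  20. access R: HIT, count now 5. Cache: [M(c=1) O(c=1) X(c=3) G(c=4) R(c=5) Y(c=6)]
  21. access X: HIT, count now 4. Cache: [M(c=1) O(c=1) G(c=4) X(c=4) R(c=5) Y(c=6)]
  22. access R: HIT, count now 6. Cache: [M(c=1) O(c=1) G(c=4) X(c=4) Y(c=6) R(c=6)]
  23. access R: HIT, count now 7. Cache: [M(c=1) O(c=1) G(c=4) X(c=4) Y(c=6) R(c=7)]
  24. access X: HIT, count now 5. Cache: [M(c=1) O(c=1) G(c=4) X(c=5) Y(c=6) R(c=7)]
  25. access R: HIT, count now 8. Cache: [M(c=1) O(c=1) G(c=4) X(c=5) Y(c=6) R(c=8)]
  26. access R: HIT, count now 9. Cache: [M(c=1) O(c=1) G(c=4) X(c=5) Y(c=6) R(c=9)]
  27. access G: HIT, count now 5. Cache: [M(c=1) O(c=1) X(c=5) G(c=5) Y(c=6) R(c=9)]
  28. access Y: HIT, count now 7. Cache: [M(c=1) O(c=1) X(c=5) G(c=5) Y(c=7) R(c=9)]
  29. access J: MISS, evict M(c=1). Cache: [O(c=1) J(c=1) X(c=5) G(c=5) Y(c=7) R(c=9)]
Total: 22 hits, 7 misses, 1 evictions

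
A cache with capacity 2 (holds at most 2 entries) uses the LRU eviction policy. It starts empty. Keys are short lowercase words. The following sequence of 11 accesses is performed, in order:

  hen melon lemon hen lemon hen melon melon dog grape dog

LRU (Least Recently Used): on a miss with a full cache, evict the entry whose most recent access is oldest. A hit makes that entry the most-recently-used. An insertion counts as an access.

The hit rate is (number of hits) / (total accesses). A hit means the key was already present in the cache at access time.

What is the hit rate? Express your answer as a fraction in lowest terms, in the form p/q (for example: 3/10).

LRU simulation (capacity=2):
  1. access hen: MISS. Cache (LRU->MRU): [hen]
  2. access melon: MISS. Cache (LRU->MRU): [hen melon]
  3. access lemon: MISS, evict hen. Cache (LRU->MRU): [melon lemon]
  4. access hen: MISS, evict melon. Cache (LRU->MRU): [lemon hen]
  5. access lemon: HIT. Cache (LRU->MRU): [hen lemon]
  6. access hen: HIT. Cache (LRU->MRU): [lemon hen]
  7. access melon: MISS, evict lemon. Cache (LRU->MRU): [hen melon]
  8. access melon: HIT. Cache (LRU->MRU): [hen melon]
  9. access dog: MISS, evict hen. Cache (LRU->MRU): [melon dog]
  10. access grape: MISS, evict melon. Cache (LRU->MRU): [dog grape]
  11. access dog: HIT. Cache (LRU->MRU): [grape dog]
Total: 4 hits, 7 misses, 5 evictions

Hit rate = 4/11

Answer: 4/11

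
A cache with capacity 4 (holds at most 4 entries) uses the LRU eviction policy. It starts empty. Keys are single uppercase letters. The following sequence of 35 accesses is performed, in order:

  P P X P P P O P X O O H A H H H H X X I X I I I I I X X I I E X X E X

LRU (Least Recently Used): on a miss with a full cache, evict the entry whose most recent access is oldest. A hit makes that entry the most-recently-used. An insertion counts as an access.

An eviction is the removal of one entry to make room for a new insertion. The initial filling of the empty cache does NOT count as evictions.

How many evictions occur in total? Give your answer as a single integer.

LRU simulation (capacity=4):
  1. access P: MISS. Cache (LRU->MRU): [P]
  2. access P: HIT. Cache (LRU->MRU): [P]
  3. access X: MISS. Cache (LRU->MRU): [P X]
  4. access P: HIT. Cache (LRU->MRU): [X P]
  5. access P: HIT. Cache (LRU->MRU): [X P]
  6. access P: HIT. Cache (LRU->MRU): [X P]
  7. access O: MISS. Cache (LRU->MRU): [X P O]
  8. access P: HIT. Cache (LRU->MRU): [X O P]
  9. access X: HIT. Cache (LRU->MRU): [O P X]
  10. access O: HIT. Cache (LRU->MRU): [P X O]
  11. access O: HIT. Cache (LRU->MRU): [P X O]
  12. access H: MISS. Cache (LRU->MRU): [P X O H]
  13. access A: MISS, evict P. Cache (LRU->MRU): [X O H A]
  14. access H: HIT. Cache (LRU->MRU): [X O A H]
  15. access H: HIT. Cache (LRU->MRU): [X O A H]
  16. access H: HIT. Cache (LRU->MRU): [X O A H]
  17. access H: HIT. Cache (LRU->MRU): [X O A H]
  18. access X: HIT. Cache (LRU->MRU): [O A H X]
  19. access X: HIT. Cache (LRU->MRU): [O A H X]
  20. access I: MISS, evict O. Cache (LRU->MRU): [A H X I]
  21. access X: HIT. Cache (LRU->MRU): [A H I X]
  22. access I: HIT. Cache (LRU->MRU): [A H X I]
  23. access I: HIT. Cache (LRU->MRU): [A H X I]
  24. access I: HIT. Cache (LRU->MRU): [A H X I]
  25. access I: HIT. Cache (LRU->MRU): [A H X I]
  26. access I: HIT. Cache (LRU->MRU): [A H X I]
  27. access X: HIT. Cache (LRU->MRU): [A H I X]
  28. access X: HIT. Cache (LRU->MRU): [A H I X]
  29. access I: HIT. Cache (LRU->MRU): [A H X I]
  30. access I: HIT. Cache (LRU->MRU): [A H X I]
  31. access E: MISS, evict A. Cache (LRU->MRU): [H X I E]
  32. access X: HIT. Cache (LRU->MRU): [H I E X]
  33. access X: HIT. Cache (LRU->MRU): [H I E X]
  34. access E: HIT. Cache (LRU->MRU): [H I X E]
  35. access X: HIT. Cache (LRU->MRU): [H I E X]
Total: 28 hits, 7 misses, 3 evictions

Answer: 3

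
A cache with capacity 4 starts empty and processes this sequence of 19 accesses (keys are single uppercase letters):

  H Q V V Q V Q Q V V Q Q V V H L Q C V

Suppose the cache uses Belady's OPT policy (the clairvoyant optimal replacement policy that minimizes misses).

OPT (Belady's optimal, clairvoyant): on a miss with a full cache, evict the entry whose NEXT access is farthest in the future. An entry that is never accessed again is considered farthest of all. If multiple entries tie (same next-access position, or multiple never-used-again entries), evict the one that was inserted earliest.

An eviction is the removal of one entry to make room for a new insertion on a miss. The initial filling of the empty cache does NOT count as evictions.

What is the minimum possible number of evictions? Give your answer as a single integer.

OPT (Belady) simulation (capacity=4):
  1. access H: MISS. Cache: [H]
  2. access Q: MISS. Cache: [H Q]
  3. access V: MISS. Cache: [H Q V]
  4. access V: HIT. Next use of V: step 6. Cache: [H Q V]
  5. access Q: HIT. Next use of Q: step 7. Cache: [H Q V]
  6. access V: HIT. Next use of V: step 9. Cache: [H Q V]
  7. access Q: HIT. Next use of Q: step 8. Cache: [H Q V]
  8. access Q: HIT. Next use of Q: step 11. Cache: [H Q V]
  9. access V: HIT. Next use of V: step 10. Cache: [H Q V]
  10. access V: HIT. Next use of V: step 13. Cache: [H Q V]
  11. access Q: HIT. Next use of Q: step 12. Cache: [H Q V]
  12. access Q: HIT. Next use of Q: step 17. Cache: [H Q V]
  13. access V: HIT. Next use of V: step 14. Cache: [H Q V]
  14. access V: HIT. Next use of V: step 19. Cache: [H Q V]
  15. access H: HIT. Next use of H: never. Cache: [H Q V]
  16. access L: MISS. Cache: [H Q V L]
  17. access Q: HIT. Next use of Q: never. Cache: [H Q V L]
  18. access C: MISS, evict H (next use: never). Cache: [Q V L C]
  19. access V: HIT. Next use of V: never. Cache: [Q V L C]
Total: 14 hits, 5 misses, 1 evictions

Answer: 1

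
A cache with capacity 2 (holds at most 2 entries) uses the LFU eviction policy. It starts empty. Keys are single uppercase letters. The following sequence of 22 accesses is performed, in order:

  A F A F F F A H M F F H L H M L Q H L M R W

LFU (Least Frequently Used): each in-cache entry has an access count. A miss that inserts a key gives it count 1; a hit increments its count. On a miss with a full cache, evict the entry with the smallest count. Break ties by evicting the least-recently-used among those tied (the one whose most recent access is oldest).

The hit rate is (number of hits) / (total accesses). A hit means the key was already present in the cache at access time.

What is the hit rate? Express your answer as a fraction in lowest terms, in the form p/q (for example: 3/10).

LFU simulation (capacity=2):
  1. access A: MISS. Cache: [A(c=1)]
  2. access F: MISS. Cache: [A(c=1) F(c=1)]
  3. access A: HIT, count now 2. Cache: [F(c=1) A(c=2)]
  4. access F: HIT, count now 2. Cache: [A(c=2) F(c=2)]
  5. access F: HIT, count now 3. Cache: [A(c=2) F(c=3)]
  6. access F: HIT, count now 4. Cache: [A(c=2) F(c=4)]
  7. access A: HIT, count now 3. Cache: [A(c=3) F(c=4)]
  8. access H: MISS, evict A(c=3). Cache: [H(c=1) F(c=4)]
  9. access M: MISS, evict H(c=1). Cache: [M(c=1) F(c=4)]
  10. access F: HIT, count now 5. Cache: [M(c=1) F(c=5)]
  11. access F: HIT, count now 6. Cache: [M(c=1) F(c=6)]
  12. access H: MISS, evict M(c=1). Cache: [H(c=1) F(c=6)]
  13. access L: MISS, evict H(c=1). Cache: [L(c=1) F(c=6)]
  14. access H: MISS, evict L(c=1). Cache: [H(c=1) F(c=6)]
  15. access M: MISS, evict H(c=1). Cache: [M(c=1) F(c=6)]
  16. access L: MISS, evict M(c=1). Cache: [L(c=1) F(c=6)]
  17. access Q: MISS, evict L(c=1). Cache: [Q(c=1) F(c=6)]
  18. access H: MISS, evict Q(c=1). Cache: [H(c=1) F(c=6)]
  19. access L: MISS, evict H(c=1). Cache: [L(c=1) F(c=6)]
  20. access M: MISS, evict L(c=1). Cache: [M(c=1) F(c=6)]
  21. access R: MISS, evict M(c=1). Cache: [R(c=1) F(c=6)]
  22. access W: MISS, evict R(c=1). Cache: [W(c=1) F(c=6)]
Total: 7 hits, 15 misses, 13 evictions

Hit rate = 7/22

Answer: 7/22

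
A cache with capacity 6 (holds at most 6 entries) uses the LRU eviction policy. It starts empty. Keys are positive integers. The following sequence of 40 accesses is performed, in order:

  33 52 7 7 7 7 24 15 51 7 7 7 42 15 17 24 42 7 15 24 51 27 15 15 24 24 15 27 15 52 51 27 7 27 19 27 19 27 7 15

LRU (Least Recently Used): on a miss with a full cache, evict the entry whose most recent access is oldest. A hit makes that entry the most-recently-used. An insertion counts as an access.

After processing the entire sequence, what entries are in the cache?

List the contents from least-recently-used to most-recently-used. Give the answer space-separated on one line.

LRU simulation (capacity=6):
  1. access 33: MISS. Cache (LRU->MRU): [33]
  2. access 52: MISS. Cache (LRU->MRU): [33 52]
  3. access 7: MISS. Cache (LRU->MRU): [33 52 7]
  4. access 7: HIT. Cache (LRU->MRU): [33 52 7]
  5. access 7: HIT. Cache (LRU->MRU): [33 52 7]
  6. access 7: HIT. Cache (LRU->MRU): [33 52 7]
  7. access 24: MISS. Cache (LRU->MRU): [33 52 7 24]
  8. access 15: MISS. Cache (LRU->MRU): [33 52 7 24 15]
  9. access 51: MISS. Cache (LRU->MRU): [33 52 7 24 15 51]
  10. access 7: HIT. Cache (LRU->MRU): [33 52 24 15 51 7]
  11. access 7: HIT. Cache (LRU->MRU): [33 52 24 15 51 7]
  12. access 7: HIT. Cache (LRU->MRU): [33 52 24 15 51 7]
  13. access 42: MISS, evict 33. Cache (LRU->MRU): [52 24 15 51 7 42]
  14. access 15: HIT. Cache (LRU->MRU): [52 24 51 7 42 15]
  15. access 17: MISS, evict 52. Cache (LRU->MRU): [24 51 7 42 15 17]
  16. access 24: HIT. Cache (LRU->MRU): [51 7 42 15 17 24]
  17. access 42: HIT. Cache (LRU->MRU): [51 7 15 17 24 42]
  18. access 7: HIT. Cache (LRU->MRU): [51 15 17 24 42 7]
  19. access 15: HIT. Cache (LRU->MRU): [51 17 24 42 7 15]
  20. access 24: HIT. Cache (LRU->MRU): [51 17 42 7 15 24]
  21. access 51: HIT. Cache (LRU->MRU): [17 42 7 15 24 51]
  22. access 27: MISS, evict 17. Cache (LRU->MRU): [42 7 15 24 51 27]
  23. access 15: HIT. Cache (LRU->MRU): [42 7 24 51 27 15]
  24. access 15: HIT. Cache (LRU->MRU): [42 7 24 51 27 15]
  25. access 24: HIT. Cache (LRU->MRU): [42 7 51 27 15 24]
  26. access 24: HIT. Cache (LRU->MRU): [42 7 51 27 15 24]
  27. access 15: HIT. Cache (LRU->MRU): [42 7 51 27 24 15]
  28. access 27: HIT. Cache (LRU->MRU): [42 7 51 24 15 27]
  29. access 15: HIT. Cache (LRU->MRU): [42 7 51 24 27 15]
  30. access 52: MISS, evict 42. Cache (LRU->MRU): [7 51 24 27 15 52]
  31. access 51: HIT. Cache (LRU->MRU): [7 24 27 15 52 51]
  32. access 27: HIT. Cache (LRU->MRU): [7 24 15 52 51 27]
  33. access 7: HIT. Cache (LRU->MRU): [24 15 52 51 27 7]
  34. access 27: HIT. Cache (LRU->MRU): [24 15 52 51 7 27]
  35. access 19: MISS, evict 24. Cache (LRU->MRU): [15 52 51 7 27 19]
  36. access 27: HIT. Cache (LRU->MRU): [15 52 51 7 19 27]
  37. access 19: HIT. Cache (LRU->MRU): [15 52 51 7 27 19]
  38. access 27: HIT. Cache (LRU->MRU): [15 52 51 7 19 27]
  39. access 7: HIT. Cache (LRU->MRU): [15 52 51 19 27 7]
  40. access 15: HIT. Cache (LRU->MRU): [52 51 19 27 7 15]
Total: 29 hits, 11 misses, 5 evictions

Answer: 52 51 19 27 7 15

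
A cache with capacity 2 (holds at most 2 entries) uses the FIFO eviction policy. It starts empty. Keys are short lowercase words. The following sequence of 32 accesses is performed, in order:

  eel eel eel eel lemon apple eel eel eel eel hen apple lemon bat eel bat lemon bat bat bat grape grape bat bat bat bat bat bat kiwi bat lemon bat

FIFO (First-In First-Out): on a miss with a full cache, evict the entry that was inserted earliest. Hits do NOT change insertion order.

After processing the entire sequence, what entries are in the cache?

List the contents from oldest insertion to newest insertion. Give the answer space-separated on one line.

FIFO simulation (capacity=2):
  1. access eel: MISS. Cache (old->new): [eel]
  2. access eel: HIT. Cache (old->new): [eel]
  3. access eel: HIT. Cache (old->new): [eel]
  4. access eel: HIT. Cache (old->new): [eel]
  5. access lemon: MISS. Cache (old->new): [eel lemon]
  6. access apple: MISS, evict eel. Cache (old->new): [lemon apple]
  7. access eel: MISS, evict lemon. Cache (old->new): [apple eel]
  8. access eel: HIT. Cache (old->new): [apple eel]
  9. access eel: HIT. Cache (old->new): [apple eel]
  10. access eel: HIT. Cache (old->new): [apple eel]
  11. access hen: MISS, evict apple. Cache (old->new): [eel hen]
  12. access apple: MISS, evict eel. Cache (old->new): [hen apple]
  13. access lemon: MISS, evict hen. Cache (old->new): [apple lemon]
  14. access bat: MISS, evict apple. Cache (old->new): [lemon bat]
  15. access eel: MISS, evict lemon. Cache (old->new): [bat eel]
  16. access bat: HIT. Cache (old->new): [bat eel]
  17. access lemon: MISS, evict bat. Cache (old->new): [eel lemon]
  18. access bat: MISS, evict eel. Cache (old->new): [lemon bat]
  19. access bat: HIT. Cache (old->new): [lemon bat]
  20. access bat: HIT. Cache (old->new): [lemon bat]
  21. access grape: MISS, evict lemon. Cache (old->new): [bat grape]
  22. access grape: HIT. Cache (old->new): [bat grape]
  23. access bat: HIT. Cache (old->new): [bat grape]
  24. access bat: HIT. Cache (old->new): [bat grape]
  25. access bat: HIT. Cache (old->new): [bat grape]
  26. access bat: HIT. Cache (old->new): [bat grape]
  27. access bat: HIT. Cache (old->new): [bat grape]
  28. access bat: HIT. Cache (old->new): [bat grape]
  29. access kiwi: MISS, evict bat. Cache (old->new): [grape kiwi]
  30. access bat: MISS, evict grape. Cache (old->new): [kiwi bat]
  31. access lemon: MISS, evict kiwi. Cache (old->new): [bat lemon]
  32. access bat: HIT. Cache (old->new): [bat lemon]
Total: 17 hits, 15 misses, 13 evictions

Answer: bat lemon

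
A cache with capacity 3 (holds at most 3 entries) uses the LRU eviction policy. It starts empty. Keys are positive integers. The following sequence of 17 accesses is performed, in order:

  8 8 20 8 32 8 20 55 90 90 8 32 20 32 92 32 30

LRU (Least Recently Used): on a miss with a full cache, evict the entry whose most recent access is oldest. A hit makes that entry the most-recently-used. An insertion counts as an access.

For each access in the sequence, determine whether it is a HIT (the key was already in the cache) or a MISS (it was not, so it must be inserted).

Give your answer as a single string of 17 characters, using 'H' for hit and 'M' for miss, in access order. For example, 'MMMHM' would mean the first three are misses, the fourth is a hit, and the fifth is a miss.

LRU simulation (capacity=3):
  1. access 8: MISS. Cache (LRU->MRU): [8]
  2. access 8: HIT. Cache (LRU->MRU): [8]
  3. access 20: MISS. Cache (LRU->MRU): [8 20]
  4. access 8: HIT. Cache (LRU->MRU): [20 8]
  5. access 32: MISS. Cache (LRU->MRU): [20 8 32]
  6. access 8: HIT. Cache (LRU->MRU): [20 32 8]
  7. access 20: HIT. Cache (LRU->MRU): [32 8 20]
  8. access 55: MISS, evict 32. Cache (LRU->MRU): [8 20 55]
  9. access 90: MISS, evict 8. Cache (LRU->MRU): [20 55 90]
  10. access 90: HIT. Cache (LRU->MRU): [20 55 90]
  11. access 8: MISS, evict 20. Cache (LRU->MRU): [55 90 8]
  12. access 32: MISS, evict 55. Cache (LRU->MRU): [90 8 32]
  13. access 20: MISS, evict 90. Cache (LRU->MRU): [8 32 20]
  14. access 32: HIT. Cache (LRU->MRU): [8 20 32]
  15. access 92: MISS, evict 8. Cache (LRU->MRU): [20 32 92]
  16. access 32: HIT. Cache (LRU->MRU): [20 92 32]
  17. access 30: MISS, evict 20. Cache (LRU->MRU): [92 32 30]
Total: 7 hits, 10 misses, 7 evictions

Answer: MHMHMHHMMHMMMHMHM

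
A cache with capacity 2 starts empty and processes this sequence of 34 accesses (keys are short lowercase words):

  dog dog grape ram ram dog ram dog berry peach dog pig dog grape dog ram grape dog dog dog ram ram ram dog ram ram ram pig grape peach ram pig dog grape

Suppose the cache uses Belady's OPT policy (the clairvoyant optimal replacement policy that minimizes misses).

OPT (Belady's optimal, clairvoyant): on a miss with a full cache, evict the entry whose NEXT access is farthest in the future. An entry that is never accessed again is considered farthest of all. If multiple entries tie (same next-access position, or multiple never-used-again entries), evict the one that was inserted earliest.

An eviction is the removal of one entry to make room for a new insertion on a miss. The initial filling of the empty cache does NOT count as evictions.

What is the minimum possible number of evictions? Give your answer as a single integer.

OPT (Belady) simulation (capacity=2):
  1. access dog: MISS. Cache: [dog]
  2. access dog: HIT. Next use of dog: step 6. Cache: [dog]
  3. access grape: MISS. Cache: [dog grape]
  4. access ram: MISS, evict grape (next use: step 14). Cache: [dog ram]
  5. access ram: HIT. Next use of ram: step 7. Cache: [dog ram]
  6. access dog: HIT. Next use of dog: step 8. Cache: [dog ram]
  7. access ram: HIT. Next use of ram: step 16. Cache: [dog ram]
  8. access dog: HIT. Next use of dog: step 11. Cache: [dog ram]
  9. access berry: MISS, evict ram (next use: step 16). Cache: [dog berry]
  10. access peach: MISS, evict berry (next use: never). Cache: [dog peach]
  11. access dog: HIT. Next use of dog: step 13. Cache: [dog peach]
  12. access pig: MISS, evict peach (next use: step 30). Cache: [dog pig]
  13. access dog: HIT. Next use of dog: step 15. Cache: [dog pig]
  14. access grape: MISS, evict pig (next use: step 28). Cache: [dog grape]
  15. access dog: HIT. Next use of dog: step 18. Cache: [dog grape]
  16. access ram: MISS, evict dog (next use: step 18). Cache: [grape ram]
  17. access grape: HIT. Next use of grape: step 29. Cache: [grape ram]
  18. access dog: MISS, evict grape (next use: step 29). Cache: [ram dog]
  19. access dog: HIT. Next use of dog: step 20. Cache: [ram dog]
  20. access dog: HIT. Next use of dog: step 24. Cache: [ram dog]
  21. access ram: HIT. Next use of ram: step 22. Cache: [ram dog]
  22. access ram: HIT. Next use of ram: step 23. Cache: [ram dog]
  23. access ram: HIT. Next use of ram: step 25. Cache: [ram dog]
  24. access dog: HIT. Next use of dog: step 33. Cache: [ram dog]
  25. access ram: HIT. Next use of ram: step 26. Cache: [ram dog]
  26. access ram: HIT. Next use of ram: step 27. Cache: [ram dog]
  27. access ram: HIT. Next use of ram: step 31. Cache: [ram dog]
  28. access pig: MISS, evict dog (next use: step 33). Cache: [ram pig]
  29. access grape: MISS, evict pig (next use: step 32). Cache: [ram grape]
  30. access peach: MISS, evict grape (next use: step 34). Cache: [ram peach]
  31. access ram: HIT. Next use of ram: never. Cache: [ram peach]
  32. access pig: MISS, evict ram (next use: never). Cache: [peach pig]
  33. access dog: MISS, evict peach (next use: never). Cache: [pig dog]
  34. access grape: MISS, evict pig (next use: never). Cache: [dog grape]
Total: 19 hits, 15 misses, 13 evictions

Answer: 13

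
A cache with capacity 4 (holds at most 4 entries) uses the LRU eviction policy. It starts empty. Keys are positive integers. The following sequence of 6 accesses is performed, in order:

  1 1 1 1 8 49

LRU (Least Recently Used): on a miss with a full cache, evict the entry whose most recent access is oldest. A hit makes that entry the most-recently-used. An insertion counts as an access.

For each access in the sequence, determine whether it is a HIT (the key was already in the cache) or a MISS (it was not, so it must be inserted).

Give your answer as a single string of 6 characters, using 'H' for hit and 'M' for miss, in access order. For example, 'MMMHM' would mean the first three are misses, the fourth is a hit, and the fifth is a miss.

LRU simulation (capacity=4):
  1. access 1: MISS. Cache (LRU->MRU): [1]
  2. access 1: HIT. Cache (LRU->MRU): [1]
  3. access 1: HIT. Cache (LRU->MRU): [1]
  4. access 1: HIT. Cache (LRU->MRU): [1]
  5. access 8: MISS. Cache (LRU->MRU): [1 8]
  6. access 49: MISS. Cache (LRU->MRU): [1 8 49]
Total: 3 hits, 3 misses, 0 evictions

Answer: MHHHMM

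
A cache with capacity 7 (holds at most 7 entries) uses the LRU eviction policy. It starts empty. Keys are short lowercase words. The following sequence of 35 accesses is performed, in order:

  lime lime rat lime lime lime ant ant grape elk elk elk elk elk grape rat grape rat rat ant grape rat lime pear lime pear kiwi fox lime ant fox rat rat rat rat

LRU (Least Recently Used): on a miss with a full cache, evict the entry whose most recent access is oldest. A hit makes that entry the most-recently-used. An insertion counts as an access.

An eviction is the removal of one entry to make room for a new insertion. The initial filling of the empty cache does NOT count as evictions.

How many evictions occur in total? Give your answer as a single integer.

LRU simulation (capacity=7):
  1. access lime: MISS. Cache (LRU->MRU): [lime]
  2. access lime: HIT. Cache (LRU->MRU): [lime]
  3. access rat: MISS. Cache (LRU->MRU): [lime rat]
  4. access lime: HIT. Cache (LRU->MRU): [rat lime]
  5. access lime: HIT. Cache (LRU->MRU): [rat lime]
  6. access lime: HIT. Cache (LRU->MRU): [rat lime]
  7. access ant: MISS. Cache (LRU->MRU): [rat lime ant]
  8. access ant: HIT. Cache (LRU->MRU): [rat lime ant]
  9. access grape: MISS. Cache (LRU->MRU): [rat lime ant grape]
  10. access elk: MISS. Cache (LRU->MRU): [rat lime ant grape elk]
  11. access elk: HIT. Cache (LRU->MRU): [rat lime ant grape elk]
  12. access elk: HIT. Cache (LRU->MRU): [rat lime ant grape elk]
  13. access elk: HIT. Cache (LRU->MRU): [rat lime ant grape elk]
  14. access elk: HIT. Cache (LRU->MRU): [rat lime ant grape elk]
  15. access grape: HIT. Cache (LRU->MRU): [rat lime ant elk grape]
  16. access rat: HIT. Cache (LRU->MRU): [lime ant elk grape rat]
  17. access grape: HIT. Cache (LRU->MRU): [lime ant elk rat grape]
  18. access rat: HIT. Cache (LRU->MRU): [lime ant elk grape rat]
  19. access rat: HIT. Cache (LRU->MRU): [lime ant elk grape rat]
  20. access ant: HIT. Cache (LRU->MRU): [lime elk grape rat ant]
  21. access grape: HIT. Cache (LRU->MRU): [lime elk rat ant grape]
  22. access rat: HIT. Cache (LRU->MRU): [lime elk ant grape rat]
  23. access lime: HIT. Cache (LRU->MRU): [elk ant grape rat lime]
  24. access pear: MISS. Cache (LRU->MRU): [elk ant grape rat lime pear]
  25. access lime: HIT. Cache (LRU->MRU): [elk ant grape rat pear lime]
  26. access pear: HIT. Cache (LRU->MRU): [elk ant grape rat lime pear]
  27. access kiwi: MISS. Cache (LRU->MRU): [elk ant grape rat lime pear kiwi]
  28. access fox: MISS, evict elk. Cache (LRU->MRU): [ant grape rat lime pear kiwi fox]
  29. access lime: HIT. Cache (LRU->MRU): [ant grape rat pear kiwi fox lime]
  30. access ant: HIT. Cache (LRU->MRU): [grape rat pear kiwi fox lime ant]
  31. access fox: HIT. Cache (LRU->MRU): [grape rat pear kiwi lime ant fox]
  32. access rat: HIT. Cache (LRU->MRU): [grape pear kiwi lime ant fox rat]
  33. access rat: HIT. Cache (LRU->MRU): [grape pear kiwi lime ant fox rat]
  34. access rat: HIT. Cache (LRU->MRU): [grape pear kiwi lime ant fox rat]
  35. access rat: HIT. Cache (LRU->MRU): [grape pear kiwi lime ant fox rat]
Total: 27 hits, 8 misses, 1 evictions

Answer: 1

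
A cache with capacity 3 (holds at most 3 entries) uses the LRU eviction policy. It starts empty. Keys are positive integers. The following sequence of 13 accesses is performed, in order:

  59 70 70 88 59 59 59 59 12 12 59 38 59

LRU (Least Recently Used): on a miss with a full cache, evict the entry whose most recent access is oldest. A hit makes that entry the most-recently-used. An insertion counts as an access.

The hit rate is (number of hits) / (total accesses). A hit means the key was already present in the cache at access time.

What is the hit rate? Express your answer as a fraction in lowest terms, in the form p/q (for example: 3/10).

Answer: 8/13

Derivation:
LRU simulation (capacity=3):
  1. access 59: MISS. Cache (LRU->MRU): [59]
  2. access 70: MISS. Cache (LRU->MRU): [59 70]
  3. access 70: HIT. Cache (LRU->MRU): [59 70]
  4. access 88: MISS. Cache (LRU->MRU): [59 70 88]
  5. access 59: HIT. Cache (LRU->MRU): [70 88 59]
  6. access 59: HIT. Cache (LRU->MRU): [70 88 59]
  7. access 59: HIT. Cache (LRU->MRU): [70 88 59]
  8. access 59: HIT. Cache (LRU->MRU): [70 88 59]
  9. access 12: MISS, evict 70. Cache (LRU->MRU): [88 59 12]
  10. access 12: HIT. Cache (LRU->MRU): [88 59 12]
  11. access 59: HIT. Cache (LRU->MRU): [88 12 59]
  12. access 38: MISS, evict 88. Cache (LRU->MRU): [12 59 38]
  13. access 59: HIT. Cache (LRU->MRU): [12 38 59]
Total: 8 hits, 5 misses, 2 evictions

Hit rate = 8/13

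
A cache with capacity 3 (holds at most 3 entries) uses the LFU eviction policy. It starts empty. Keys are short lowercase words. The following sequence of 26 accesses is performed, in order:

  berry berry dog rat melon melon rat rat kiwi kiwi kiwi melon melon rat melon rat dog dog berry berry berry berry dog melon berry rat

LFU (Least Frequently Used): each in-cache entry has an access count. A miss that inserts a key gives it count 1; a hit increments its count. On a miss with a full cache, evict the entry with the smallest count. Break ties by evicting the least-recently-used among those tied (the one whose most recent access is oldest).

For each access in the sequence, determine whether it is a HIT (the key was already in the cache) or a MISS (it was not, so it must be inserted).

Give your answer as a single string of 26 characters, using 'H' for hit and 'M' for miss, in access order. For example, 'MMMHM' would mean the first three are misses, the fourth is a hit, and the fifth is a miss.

LFU simulation (capacity=3):
  1. access berry: MISS. Cache: [berry(c=1)]
  2. access berry: HIT, count now 2. Cache: [berry(c=2)]
  3. access dog: MISS. Cache: [dog(c=1) berry(c=2)]
  4. access rat: MISS. Cache: [dog(c=1) rat(c=1) berry(c=2)]
  5. access melon: MISS, evict dog(c=1). Cache: [rat(c=1) melon(c=1) berry(c=2)]
  6. access melon: HIT, count now 2. Cache: [rat(c=1) berry(c=2) melon(c=2)]
  7. access rat: HIT, count now 2. Cache: [berry(c=2) melon(c=2) rat(c=2)]
  8. access rat: HIT, count now 3. Cache: [berry(c=2) melon(c=2) rat(c=3)]
  9. access kiwi: MISS, evict berry(c=2). Cache: [kiwi(c=1) melon(c=2) rat(c=3)]
  10. access kiwi: HIT, count now 2. Cache: [melon(c=2) kiwi(c=2) rat(c=3)]
  11. access kiwi: HIT, count now 3. Cache: [melon(c=2) rat(c=3) kiwi(c=3)]
  12. access melon: HIT, count now 3. Cache: [rat(c=3) kiwi(c=3) melon(c=3)]
  13. access melon: HIT, count now 4. Cache: [rat(c=3) kiwi(c=3) melon(c=4)]
  14. access rat: HIT, count now 4. Cache: [kiwi(c=3) melon(c=4) rat(c=4)]
  15. access melon: HIT, count now 5. Cache: [kiwi(c=3) rat(c=4) melon(c=5)]
  16. access rat: HIT, count now 5. Cache: [kiwi(c=3) melon(c=5) rat(c=5)]
  17. access dog: MISS, evict kiwi(c=3). Cache: [dog(c=1) melon(c=5) rat(c=5)]
  18. access dog: HIT, count now 2. Cache: [dog(c=2) melon(c=5) rat(c=5)]
  19. access berry: MISS, evict dog(c=2). Cache: [berry(c=1) melon(c=5) rat(c=5)]
  20. access berry: HIT, count now 2. Cache: [berry(c=2) melon(c=5) rat(c=5)]
  21. access berry: HIT, count now 3. Cache: [berry(c=3) melon(c=5) rat(c=5)]
  22. access berry: HIT, count now 4. Cache: [berry(c=4) melon(c=5) rat(c=5)]
  23. access dog: MISS, evict berry(c=4). Cache: [dog(c=1) melon(c=5) rat(c=5)]
  24. access melon: HIT, count now 6. Cache: [dog(c=1) rat(c=5) melon(c=6)]
  25. access berry: MISS, evict dog(c=1). Cache: [berry(c=1) rat(c=5) melon(c=6)]
  26. access rat: HIT, count now 6. Cache: [berry(c=1) melon(c=6) rat(c=6)]
Total: 17 hits, 9 misses, 6 evictions

Answer: MHMMMHHHMHHHHHHHMHMHHHMHMH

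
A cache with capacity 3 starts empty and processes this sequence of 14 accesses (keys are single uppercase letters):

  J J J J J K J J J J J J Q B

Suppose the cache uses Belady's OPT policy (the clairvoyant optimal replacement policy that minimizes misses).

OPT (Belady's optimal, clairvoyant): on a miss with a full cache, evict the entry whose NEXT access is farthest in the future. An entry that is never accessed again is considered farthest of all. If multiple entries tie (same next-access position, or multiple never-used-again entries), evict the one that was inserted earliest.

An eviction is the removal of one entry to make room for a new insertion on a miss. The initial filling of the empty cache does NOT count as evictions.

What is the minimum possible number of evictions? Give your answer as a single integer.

OPT (Belady) simulation (capacity=3):
  1. access J: MISS. Cache: [J]
  2. access J: HIT. Next use of J: step 3. Cache: [J]
  3. access J: HIT. Next use of J: step 4. Cache: [J]
  4. access J: HIT. Next use of J: step 5. Cache: [J]
  5. access J: HIT. Next use of J: step 7. Cache: [J]
  6. access K: MISS. Cache: [J K]
  7. access J: HIT. Next use of J: step 8. Cache: [J K]
  8. access J: HIT. Next use of J: step 9. Cache: [J K]
  9. access J: HIT. Next use of J: step 10. Cache: [J K]
  10. access J: HIT. Next use of J: step 11. Cache: [J K]
  11. access J: HIT. Next use of J: step 12. Cache: [J K]
  12. access J: HIT. Next use of J: never. Cache: [J K]
  13. access Q: MISS. Cache: [J K Q]
  14. access B: MISS, evict J (next use: never). Cache: [K Q B]
Total: 10 hits, 4 misses, 1 evictions

Answer: 1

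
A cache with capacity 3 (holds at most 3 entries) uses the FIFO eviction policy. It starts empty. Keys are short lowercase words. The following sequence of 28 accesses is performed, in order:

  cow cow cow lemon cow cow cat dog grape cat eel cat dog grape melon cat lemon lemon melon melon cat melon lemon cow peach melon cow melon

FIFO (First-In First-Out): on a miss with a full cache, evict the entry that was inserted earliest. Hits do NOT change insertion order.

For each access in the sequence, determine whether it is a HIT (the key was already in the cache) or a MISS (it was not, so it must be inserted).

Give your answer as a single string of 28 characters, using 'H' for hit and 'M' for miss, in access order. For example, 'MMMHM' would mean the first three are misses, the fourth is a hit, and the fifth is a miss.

Answer: MHHMHHMMMHMMMMMMMHHHHHHMMMHH

Derivation:
FIFO simulation (capacity=3):
  1. access cow: MISS. Cache (old->new): [cow]
  2. access cow: HIT. Cache (old->new): [cow]
  3. access cow: HIT. Cache (old->new): [cow]
  4. access lemon: MISS. Cache (old->new): [cow lemon]
  5. access cow: HIT. Cache (old->new): [cow lemon]
  6. access cow: HIT. Cache (old->new): [cow lemon]
  7. access cat: MISS. Cache (old->new): [cow lemon cat]
  8. access dog: MISS, evict cow. Cache (old->new): [lemon cat dog]
  9. access grape: MISS, evict lemon. Cache (old->new): [cat dog grape]
  10. access cat: HIT. Cache (old->new): [cat dog grape]
  11. access eel: MISS, evict cat. Cache (old->new): [dog grape eel]
  12. access cat: MISS, evict dog. Cache (old->new): [grape eel cat]
  13. access dog: MISS, evict grape. Cache (old->new): [eel cat dog]
  14. access grape: MISS, evict eel. Cache (old->new): [cat dog grape]
  15. access melon: MISS, evict cat. Cache (old->new): [dog grape melon]
  16. access cat: MISS, evict dog. Cache (old->new): [grape melon cat]
  17. access lemon: MISS, evict grape. Cache (old->new): [melon cat lemon]
  18. access lemon: HIT. Cache (old->new): [melon cat lemon]
  19. access melon: HIT. Cache (old->new): [melon cat lemon]
  20. access melon: HIT. Cache (old->new): [melon cat lemon]
  21. access cat: HIT. Cache (old->new): [melon cat lemon]
  22. access melon: HIT. Cache (old->new): [melon cat lemon]
  23. access lemon: HIT. Cache (old->new): [melon cat lemon]
  24. access cow: MISS, evict melon. Cache (old->new): [cat lemon cow]
  25. access peach: MISS, evict cat. Cache (old->new): [lemon cow peach]
  26. access melon: MISS, evict lemon. Cache (old->new): [cow peach melon]
  27. access cow: HIT. Cache (old->new): [cow peach melon]
  28. access melon: HIT. Cache (old->new): [cow peach melon]
Total: 13 hits, 15 misses, 12 evictions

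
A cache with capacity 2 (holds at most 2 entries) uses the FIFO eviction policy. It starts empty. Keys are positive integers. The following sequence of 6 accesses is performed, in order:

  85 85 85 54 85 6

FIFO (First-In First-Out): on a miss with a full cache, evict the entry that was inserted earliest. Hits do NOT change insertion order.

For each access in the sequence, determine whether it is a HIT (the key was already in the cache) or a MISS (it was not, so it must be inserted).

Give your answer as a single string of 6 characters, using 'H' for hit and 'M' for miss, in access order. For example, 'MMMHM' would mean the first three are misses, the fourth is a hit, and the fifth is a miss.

Answer: MHHMHM

Derivation:
FIFO simulation (capacity=2):
  1. access 85: MISS. Cache (old->new): [85]
  2. access 85: HIT. Cache (old->new): [85]
  3. access 85: HIT. Cache (old->new): [85]
  4. access 54: MISS. Cache (old->new): [85 54]
  5. access 85: HIT. Cache (old->new): [85 54]
  6. access 6: MISS, evict 85. Cache (old->new): [54 6]
Total: 3 hits, 3 misses, 1 evictions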